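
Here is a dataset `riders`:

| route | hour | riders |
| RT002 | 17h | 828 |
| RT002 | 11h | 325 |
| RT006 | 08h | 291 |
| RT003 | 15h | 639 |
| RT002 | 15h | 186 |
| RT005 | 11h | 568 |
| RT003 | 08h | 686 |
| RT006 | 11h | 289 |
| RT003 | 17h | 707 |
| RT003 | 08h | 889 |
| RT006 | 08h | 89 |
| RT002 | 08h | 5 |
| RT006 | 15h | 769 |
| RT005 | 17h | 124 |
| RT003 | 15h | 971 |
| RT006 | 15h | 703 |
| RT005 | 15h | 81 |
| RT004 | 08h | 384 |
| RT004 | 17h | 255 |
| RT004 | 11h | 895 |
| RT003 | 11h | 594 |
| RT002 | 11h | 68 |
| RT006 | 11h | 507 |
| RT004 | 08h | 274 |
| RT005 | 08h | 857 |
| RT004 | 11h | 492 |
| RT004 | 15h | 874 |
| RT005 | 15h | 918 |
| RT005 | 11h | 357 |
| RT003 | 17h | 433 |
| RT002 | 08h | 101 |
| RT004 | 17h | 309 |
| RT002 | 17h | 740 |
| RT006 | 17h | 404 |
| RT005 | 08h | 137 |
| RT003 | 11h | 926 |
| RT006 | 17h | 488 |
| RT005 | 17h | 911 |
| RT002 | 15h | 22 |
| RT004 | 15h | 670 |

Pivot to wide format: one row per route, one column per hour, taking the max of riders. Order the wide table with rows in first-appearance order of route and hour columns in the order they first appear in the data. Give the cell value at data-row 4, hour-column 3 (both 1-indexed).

857

With rows in first-appearance order of route, row 4 is route=RT005. hour columns in first-appearance order: 17h, 11h, 08h, 15h; column 3 is 08h.
Long rows with route=RT005, hour=08h: max(857, 137) = 857.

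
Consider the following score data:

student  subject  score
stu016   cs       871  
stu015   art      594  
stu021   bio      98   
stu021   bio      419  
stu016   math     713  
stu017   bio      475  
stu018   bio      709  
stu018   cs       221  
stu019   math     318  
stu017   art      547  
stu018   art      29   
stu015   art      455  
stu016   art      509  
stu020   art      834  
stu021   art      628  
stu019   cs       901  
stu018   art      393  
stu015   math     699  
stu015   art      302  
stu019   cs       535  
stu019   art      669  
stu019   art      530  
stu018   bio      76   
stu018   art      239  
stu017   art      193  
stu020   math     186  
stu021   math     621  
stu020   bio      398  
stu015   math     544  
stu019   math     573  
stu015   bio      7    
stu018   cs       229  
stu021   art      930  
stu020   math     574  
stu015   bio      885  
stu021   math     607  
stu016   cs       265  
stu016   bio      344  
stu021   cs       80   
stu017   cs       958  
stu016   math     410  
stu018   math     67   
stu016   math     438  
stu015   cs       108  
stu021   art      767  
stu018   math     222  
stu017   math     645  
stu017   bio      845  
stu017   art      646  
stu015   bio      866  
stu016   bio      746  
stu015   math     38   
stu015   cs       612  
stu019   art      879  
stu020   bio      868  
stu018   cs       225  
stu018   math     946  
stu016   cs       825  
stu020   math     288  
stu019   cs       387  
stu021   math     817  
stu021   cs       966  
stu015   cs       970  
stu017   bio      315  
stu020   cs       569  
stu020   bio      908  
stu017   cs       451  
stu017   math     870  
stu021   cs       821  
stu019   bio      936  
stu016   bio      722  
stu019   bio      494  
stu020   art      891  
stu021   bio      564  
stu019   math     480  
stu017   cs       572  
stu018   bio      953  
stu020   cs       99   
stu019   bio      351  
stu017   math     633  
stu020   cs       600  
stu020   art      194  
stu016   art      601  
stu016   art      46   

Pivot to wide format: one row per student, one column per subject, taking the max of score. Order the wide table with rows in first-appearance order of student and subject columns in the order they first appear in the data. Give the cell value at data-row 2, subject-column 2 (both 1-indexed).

With rows in first-appearance order of student, row 2 is student=stu015. subject columns in first-appearance order: cs, art, bio, math; column 2 is art.
Long rows with student=stu015, subject=art: max(594, 455, 302) = 594.

594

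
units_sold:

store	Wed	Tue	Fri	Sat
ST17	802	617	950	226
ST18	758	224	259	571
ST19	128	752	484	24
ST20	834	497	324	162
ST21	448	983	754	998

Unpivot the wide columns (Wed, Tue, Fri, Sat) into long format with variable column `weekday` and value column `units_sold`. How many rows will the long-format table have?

20

5 store values × 4 melted columns = 20 rows.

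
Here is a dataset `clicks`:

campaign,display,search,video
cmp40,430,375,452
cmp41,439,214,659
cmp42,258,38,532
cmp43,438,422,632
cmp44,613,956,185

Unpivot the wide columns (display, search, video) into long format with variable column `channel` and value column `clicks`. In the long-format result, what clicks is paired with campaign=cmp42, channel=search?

Unpivoting turns each (campaign, wide-column) pair into one long row.
The wide cell at row cmp42, column search holds 38, so the long row (cmp42, search) has clicks=38.

38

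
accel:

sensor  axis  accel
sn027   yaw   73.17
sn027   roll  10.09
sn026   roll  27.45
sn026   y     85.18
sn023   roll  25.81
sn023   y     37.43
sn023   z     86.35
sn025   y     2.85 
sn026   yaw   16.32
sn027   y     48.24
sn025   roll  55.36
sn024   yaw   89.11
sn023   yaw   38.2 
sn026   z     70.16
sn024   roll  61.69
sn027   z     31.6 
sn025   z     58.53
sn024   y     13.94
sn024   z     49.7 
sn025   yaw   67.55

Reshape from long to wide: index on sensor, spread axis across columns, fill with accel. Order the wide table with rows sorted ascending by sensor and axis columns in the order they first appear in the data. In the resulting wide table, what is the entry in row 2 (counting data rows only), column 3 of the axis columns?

13.94

With rows sorted ascending by sensor, row 2 is sensor=sn024. axis columns in first-appearance order: yaw, roll, y, z; column 3 is y.
Long rows with sensor=sn024, axis=y: accel = 13.94.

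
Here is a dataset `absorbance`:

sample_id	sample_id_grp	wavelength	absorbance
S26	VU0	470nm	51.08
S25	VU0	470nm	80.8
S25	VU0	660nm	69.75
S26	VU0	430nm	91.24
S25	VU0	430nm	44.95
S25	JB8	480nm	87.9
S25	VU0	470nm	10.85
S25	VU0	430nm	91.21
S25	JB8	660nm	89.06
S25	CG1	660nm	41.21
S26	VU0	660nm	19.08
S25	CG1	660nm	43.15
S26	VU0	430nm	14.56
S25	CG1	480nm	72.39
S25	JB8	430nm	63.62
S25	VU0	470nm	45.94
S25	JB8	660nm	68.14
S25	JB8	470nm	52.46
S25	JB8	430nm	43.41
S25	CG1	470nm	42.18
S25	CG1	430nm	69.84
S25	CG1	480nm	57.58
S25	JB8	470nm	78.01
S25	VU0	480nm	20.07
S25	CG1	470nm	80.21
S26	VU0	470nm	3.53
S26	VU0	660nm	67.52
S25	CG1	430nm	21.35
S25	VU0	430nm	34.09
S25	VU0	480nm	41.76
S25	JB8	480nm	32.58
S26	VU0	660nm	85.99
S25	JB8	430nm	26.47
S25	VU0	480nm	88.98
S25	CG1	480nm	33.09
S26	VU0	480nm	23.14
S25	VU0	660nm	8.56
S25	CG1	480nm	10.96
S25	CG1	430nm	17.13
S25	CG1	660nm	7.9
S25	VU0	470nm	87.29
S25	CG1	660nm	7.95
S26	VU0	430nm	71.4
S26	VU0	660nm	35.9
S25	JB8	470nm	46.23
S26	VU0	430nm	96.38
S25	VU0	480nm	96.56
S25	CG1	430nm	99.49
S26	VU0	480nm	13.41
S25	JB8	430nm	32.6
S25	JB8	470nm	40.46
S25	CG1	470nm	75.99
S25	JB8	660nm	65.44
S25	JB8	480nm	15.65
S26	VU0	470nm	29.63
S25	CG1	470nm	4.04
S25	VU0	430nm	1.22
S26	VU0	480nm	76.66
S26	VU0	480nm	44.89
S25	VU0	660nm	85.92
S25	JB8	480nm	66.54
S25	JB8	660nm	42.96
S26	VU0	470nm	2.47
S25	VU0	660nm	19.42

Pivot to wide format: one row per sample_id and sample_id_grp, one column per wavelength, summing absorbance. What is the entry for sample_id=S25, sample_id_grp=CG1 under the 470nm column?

202.42

Rows with sample_id=S25, sample_id_grp=CG1 and wavelength=470nm: absorbance values are 42.18, 80.21, 75.99, 4.04.
42.18 + 80.21 + 75.99 + 4.04 = 202.42.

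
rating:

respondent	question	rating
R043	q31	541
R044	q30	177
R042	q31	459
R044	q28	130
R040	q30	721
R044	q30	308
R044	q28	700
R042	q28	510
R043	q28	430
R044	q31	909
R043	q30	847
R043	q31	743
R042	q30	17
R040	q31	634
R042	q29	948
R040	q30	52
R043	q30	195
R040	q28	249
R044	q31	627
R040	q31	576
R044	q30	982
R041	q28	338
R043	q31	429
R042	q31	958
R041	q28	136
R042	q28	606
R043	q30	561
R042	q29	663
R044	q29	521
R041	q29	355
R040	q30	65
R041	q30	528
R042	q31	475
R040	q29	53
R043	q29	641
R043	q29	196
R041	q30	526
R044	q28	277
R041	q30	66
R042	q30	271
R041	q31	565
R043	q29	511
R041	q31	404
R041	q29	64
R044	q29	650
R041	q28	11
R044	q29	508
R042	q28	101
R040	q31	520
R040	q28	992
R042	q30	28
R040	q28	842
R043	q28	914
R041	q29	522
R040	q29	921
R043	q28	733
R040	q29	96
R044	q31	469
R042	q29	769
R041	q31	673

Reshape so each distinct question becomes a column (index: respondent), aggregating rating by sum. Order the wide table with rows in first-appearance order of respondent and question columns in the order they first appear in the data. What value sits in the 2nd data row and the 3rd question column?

1107

With rows in first-appearance order of respondent, row 2 is respondent=R044. question columns in first-appearance order: q31, q30, q28, q29; column 3 is q28.
Long rows with respondent=R044, question=q28: 130 + 700 + 277 = 1107.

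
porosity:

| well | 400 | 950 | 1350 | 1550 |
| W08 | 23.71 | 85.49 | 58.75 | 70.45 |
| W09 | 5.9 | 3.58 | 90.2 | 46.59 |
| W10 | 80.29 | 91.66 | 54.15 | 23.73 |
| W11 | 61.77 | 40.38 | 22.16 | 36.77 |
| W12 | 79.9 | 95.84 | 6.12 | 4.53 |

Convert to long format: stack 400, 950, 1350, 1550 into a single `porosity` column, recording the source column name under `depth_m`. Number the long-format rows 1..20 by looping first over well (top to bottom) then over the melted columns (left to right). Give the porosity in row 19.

6.12

20 rows total (5 × 4). Row 19: index ⌊(19-1)/4⌋ = 4 into well → W12; (19-1) mod 4 = 2 into the melted columns → 1350.
So row 19 is (W12, 1350, 6.12); porosity = 6.12.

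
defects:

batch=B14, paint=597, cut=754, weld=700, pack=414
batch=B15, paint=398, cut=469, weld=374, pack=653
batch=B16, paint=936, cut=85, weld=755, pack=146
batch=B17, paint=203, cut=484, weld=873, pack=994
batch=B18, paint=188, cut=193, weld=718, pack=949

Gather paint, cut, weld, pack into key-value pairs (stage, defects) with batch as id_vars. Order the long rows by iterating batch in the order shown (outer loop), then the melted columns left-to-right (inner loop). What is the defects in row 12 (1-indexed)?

146

20 rows total (5 × 4). Row 12: index ⌊(12-1)/4⌋ = 2 into batch → B16; (12-1) mod 4 = 3 into the melted columns → pack.
So row 12 is (B16, pack, 146); defects = 146.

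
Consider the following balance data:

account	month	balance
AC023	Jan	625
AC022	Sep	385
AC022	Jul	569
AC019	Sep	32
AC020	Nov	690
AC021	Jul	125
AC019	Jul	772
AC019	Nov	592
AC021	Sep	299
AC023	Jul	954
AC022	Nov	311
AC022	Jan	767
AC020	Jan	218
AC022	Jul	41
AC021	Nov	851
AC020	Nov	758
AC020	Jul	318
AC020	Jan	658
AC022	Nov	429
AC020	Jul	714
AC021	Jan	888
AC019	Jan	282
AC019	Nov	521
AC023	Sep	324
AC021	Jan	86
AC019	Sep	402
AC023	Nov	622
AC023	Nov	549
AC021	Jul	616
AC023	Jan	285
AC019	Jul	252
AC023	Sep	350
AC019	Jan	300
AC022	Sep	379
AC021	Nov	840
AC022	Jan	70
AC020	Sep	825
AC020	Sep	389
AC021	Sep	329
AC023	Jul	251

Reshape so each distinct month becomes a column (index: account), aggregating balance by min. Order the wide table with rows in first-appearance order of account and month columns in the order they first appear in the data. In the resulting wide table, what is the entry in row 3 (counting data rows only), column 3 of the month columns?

252

With rows in first-appearance order of account, row 3 is account=AC019. month columns in first-appearance order: Jan, Sep, Jul, Nov; column 3 is Jul.
Long rows with account=AC019, month=Jul: min(772, 252) = 252.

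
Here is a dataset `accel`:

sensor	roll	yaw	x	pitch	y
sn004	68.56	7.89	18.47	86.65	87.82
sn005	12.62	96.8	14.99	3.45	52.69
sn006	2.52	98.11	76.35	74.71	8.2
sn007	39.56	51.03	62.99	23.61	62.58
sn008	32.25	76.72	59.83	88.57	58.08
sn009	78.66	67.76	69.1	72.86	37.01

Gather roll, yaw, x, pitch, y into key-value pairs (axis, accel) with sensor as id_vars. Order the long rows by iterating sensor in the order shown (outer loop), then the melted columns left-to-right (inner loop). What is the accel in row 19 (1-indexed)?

30 rows total (6 × 5). Row 19: index ⌊(19-1)/5⌋ = 3 into sensor → sn007; (19-1) mod 5 = 3 into the melted columns → pitch.
So row 19 is (sn007, pitch, 23.61); accel = 23.61.

23.61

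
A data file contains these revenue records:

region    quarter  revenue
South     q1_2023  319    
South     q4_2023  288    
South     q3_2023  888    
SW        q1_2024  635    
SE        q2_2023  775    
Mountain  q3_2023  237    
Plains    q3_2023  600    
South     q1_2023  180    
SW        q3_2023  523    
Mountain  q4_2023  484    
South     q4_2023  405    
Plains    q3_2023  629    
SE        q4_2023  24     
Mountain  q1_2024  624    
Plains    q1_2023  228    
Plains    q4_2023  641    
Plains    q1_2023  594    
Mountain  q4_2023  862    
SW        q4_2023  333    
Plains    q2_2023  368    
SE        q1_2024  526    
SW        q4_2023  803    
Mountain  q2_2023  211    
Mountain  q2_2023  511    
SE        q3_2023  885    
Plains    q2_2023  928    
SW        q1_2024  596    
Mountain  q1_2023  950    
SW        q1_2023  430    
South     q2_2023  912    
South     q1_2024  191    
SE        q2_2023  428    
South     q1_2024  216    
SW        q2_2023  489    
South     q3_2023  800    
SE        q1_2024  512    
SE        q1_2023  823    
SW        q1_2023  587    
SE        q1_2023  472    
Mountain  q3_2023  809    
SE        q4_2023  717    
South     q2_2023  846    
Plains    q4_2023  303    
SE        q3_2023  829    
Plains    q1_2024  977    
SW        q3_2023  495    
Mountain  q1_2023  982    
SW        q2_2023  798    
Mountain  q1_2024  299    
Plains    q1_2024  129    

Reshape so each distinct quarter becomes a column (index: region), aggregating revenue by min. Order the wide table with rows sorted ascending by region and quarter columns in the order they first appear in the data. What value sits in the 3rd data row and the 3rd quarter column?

829

With rows sorted ascending by region, row 3 is region=SE. quarter columns in first-appearance order: q1_2023, q4_2023, q3_2023, q1_2024, q2_2023; column 3 is q3_2023.
Long rows with region=SE, quarter=q3_2023: min(885, 829) = 829.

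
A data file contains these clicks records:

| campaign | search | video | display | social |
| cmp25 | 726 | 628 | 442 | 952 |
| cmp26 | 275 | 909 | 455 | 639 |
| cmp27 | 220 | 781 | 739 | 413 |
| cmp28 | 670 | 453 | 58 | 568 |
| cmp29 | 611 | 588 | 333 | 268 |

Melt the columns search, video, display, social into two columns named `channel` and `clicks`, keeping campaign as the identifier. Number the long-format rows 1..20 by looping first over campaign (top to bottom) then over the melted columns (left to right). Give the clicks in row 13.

20 rows total (5 × 4). Row 13: index ⌊(13-1)/4⌋ = 3 into campaign → cmp28; (13-1) mod 4 = 0 into the melted columns → search.
So row 13 is (cmp28, search, 670); clicks = 670.

670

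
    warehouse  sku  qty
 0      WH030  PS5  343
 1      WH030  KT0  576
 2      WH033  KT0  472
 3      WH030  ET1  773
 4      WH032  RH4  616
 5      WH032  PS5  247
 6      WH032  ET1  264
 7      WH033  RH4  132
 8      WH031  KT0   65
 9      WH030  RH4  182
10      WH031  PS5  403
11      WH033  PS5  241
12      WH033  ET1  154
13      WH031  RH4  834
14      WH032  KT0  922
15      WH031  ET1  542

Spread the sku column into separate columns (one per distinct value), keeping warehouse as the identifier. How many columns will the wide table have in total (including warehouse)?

1 column for warehouse plus 4 distinct sku values → 5 columns.

5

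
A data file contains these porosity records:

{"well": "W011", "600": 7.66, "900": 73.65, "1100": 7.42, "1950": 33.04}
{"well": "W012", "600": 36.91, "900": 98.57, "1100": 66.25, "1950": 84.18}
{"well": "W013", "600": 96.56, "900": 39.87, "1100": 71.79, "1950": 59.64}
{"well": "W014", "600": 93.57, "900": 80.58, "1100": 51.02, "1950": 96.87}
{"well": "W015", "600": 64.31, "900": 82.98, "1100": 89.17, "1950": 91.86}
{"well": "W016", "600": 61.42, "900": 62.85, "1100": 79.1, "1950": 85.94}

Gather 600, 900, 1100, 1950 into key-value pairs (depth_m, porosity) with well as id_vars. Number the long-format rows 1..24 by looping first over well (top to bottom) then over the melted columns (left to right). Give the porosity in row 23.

24 rows total (6 × 4). Row 23: index ⌊(23-1)/4⌋ = 5 into well → W016; (23-1) mod 4 = 2 into the melted columns → 1100.
So row 23 is (W016, 1100, 79.1); porosity = 79.1.

79.1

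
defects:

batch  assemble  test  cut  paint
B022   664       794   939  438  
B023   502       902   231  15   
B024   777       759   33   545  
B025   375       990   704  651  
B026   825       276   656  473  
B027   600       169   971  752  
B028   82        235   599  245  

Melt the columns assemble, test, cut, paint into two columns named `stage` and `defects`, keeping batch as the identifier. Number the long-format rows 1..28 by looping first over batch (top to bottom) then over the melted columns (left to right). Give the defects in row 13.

28 rows total (7 × 4). Row 13: index ⌊(13-1)/4⌋ = 3 into batch → B025; (13-1) mod 4 = 0 into the melted columns → assemble.
So row 13 is (B025, assemble, 375); defects = 375.

375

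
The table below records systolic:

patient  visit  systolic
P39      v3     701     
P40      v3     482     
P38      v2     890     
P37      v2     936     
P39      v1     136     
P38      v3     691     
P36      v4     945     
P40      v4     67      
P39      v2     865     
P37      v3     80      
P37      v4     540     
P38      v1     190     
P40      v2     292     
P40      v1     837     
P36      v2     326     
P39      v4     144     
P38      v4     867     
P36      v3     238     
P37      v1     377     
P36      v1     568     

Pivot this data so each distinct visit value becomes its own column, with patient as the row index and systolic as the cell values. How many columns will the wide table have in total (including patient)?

1 column for patient plus 4 distinct visit values → 5 columns.

5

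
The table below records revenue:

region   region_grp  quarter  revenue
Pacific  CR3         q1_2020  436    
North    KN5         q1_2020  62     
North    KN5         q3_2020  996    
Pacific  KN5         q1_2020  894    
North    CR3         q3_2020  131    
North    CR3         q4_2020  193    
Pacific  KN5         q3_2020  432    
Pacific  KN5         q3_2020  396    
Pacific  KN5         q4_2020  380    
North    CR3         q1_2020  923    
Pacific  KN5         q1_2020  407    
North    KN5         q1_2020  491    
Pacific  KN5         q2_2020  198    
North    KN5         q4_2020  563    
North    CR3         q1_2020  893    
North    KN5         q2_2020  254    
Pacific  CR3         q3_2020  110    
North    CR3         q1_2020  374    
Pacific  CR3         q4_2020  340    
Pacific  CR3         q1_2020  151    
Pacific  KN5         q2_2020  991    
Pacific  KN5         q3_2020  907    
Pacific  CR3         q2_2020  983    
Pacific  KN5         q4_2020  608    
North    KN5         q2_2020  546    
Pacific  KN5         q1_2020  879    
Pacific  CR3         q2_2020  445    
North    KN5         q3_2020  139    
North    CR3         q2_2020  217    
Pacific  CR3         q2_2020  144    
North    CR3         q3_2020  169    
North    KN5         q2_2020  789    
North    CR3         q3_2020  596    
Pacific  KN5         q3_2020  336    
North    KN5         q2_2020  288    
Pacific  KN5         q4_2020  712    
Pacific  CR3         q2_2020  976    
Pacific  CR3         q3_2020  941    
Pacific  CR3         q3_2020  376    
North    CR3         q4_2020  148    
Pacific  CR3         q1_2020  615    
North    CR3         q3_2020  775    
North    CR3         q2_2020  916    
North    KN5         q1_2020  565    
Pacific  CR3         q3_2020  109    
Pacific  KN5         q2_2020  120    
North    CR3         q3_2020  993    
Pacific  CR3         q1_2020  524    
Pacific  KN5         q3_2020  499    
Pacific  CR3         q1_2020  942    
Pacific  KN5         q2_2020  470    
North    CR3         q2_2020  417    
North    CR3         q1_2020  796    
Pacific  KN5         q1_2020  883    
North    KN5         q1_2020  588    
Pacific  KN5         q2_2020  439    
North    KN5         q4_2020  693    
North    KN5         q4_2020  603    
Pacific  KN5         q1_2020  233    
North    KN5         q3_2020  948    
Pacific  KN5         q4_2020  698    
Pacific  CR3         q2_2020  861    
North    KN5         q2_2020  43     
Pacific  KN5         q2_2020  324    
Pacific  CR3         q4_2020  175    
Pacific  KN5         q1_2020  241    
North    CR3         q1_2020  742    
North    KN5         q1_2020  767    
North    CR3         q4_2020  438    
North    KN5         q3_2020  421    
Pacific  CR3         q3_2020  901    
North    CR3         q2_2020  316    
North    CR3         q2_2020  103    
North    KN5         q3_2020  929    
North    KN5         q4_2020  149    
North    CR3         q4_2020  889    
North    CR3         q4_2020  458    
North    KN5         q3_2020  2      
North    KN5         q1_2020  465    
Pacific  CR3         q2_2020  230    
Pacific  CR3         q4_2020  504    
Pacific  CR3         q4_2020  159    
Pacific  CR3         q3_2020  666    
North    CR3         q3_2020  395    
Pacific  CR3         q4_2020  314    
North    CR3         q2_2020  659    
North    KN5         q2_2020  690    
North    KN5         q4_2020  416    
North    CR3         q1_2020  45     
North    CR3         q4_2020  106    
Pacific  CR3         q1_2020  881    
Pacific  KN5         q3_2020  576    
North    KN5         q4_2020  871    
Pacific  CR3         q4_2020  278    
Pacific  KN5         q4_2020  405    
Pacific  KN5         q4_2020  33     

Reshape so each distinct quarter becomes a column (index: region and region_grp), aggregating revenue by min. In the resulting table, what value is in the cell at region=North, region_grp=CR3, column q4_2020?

Rows with region=North, region_grp=CR3 and quarter=q4_2020: revenue values are 193, 148, 438, 889, 458, 106.
min(193, 148, 438, 889, 458, 106) = 106.

106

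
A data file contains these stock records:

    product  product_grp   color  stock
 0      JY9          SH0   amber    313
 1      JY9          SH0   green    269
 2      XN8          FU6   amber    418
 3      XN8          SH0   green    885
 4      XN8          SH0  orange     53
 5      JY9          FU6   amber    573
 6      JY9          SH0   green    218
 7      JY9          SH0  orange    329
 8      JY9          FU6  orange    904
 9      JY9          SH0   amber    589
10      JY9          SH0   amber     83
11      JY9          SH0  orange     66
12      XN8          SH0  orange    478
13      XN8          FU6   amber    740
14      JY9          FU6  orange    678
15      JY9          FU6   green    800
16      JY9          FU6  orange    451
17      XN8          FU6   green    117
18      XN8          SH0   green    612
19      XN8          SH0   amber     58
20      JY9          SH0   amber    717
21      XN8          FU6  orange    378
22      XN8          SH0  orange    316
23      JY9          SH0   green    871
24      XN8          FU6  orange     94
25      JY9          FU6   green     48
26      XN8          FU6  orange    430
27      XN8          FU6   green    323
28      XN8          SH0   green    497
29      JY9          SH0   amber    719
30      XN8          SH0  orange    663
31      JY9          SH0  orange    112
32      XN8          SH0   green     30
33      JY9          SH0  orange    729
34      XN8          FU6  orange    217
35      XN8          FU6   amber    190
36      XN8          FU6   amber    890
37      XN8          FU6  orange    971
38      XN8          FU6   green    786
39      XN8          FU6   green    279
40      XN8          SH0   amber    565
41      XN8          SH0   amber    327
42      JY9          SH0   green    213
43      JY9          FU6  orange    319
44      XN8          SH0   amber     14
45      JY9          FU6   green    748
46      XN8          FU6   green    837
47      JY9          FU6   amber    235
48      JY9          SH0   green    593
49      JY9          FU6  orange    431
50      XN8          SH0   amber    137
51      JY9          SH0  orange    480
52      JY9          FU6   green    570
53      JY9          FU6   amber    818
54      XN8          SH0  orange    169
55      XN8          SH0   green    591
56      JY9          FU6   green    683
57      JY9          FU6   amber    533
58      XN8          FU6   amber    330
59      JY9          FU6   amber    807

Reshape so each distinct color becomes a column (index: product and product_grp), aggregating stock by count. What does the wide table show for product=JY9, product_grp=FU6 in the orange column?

Rows with product=JY9, product_grp=FU6 and color=orange: stock values are 904, 678, 451, 319, 431.
5 rows match — count = 5.

5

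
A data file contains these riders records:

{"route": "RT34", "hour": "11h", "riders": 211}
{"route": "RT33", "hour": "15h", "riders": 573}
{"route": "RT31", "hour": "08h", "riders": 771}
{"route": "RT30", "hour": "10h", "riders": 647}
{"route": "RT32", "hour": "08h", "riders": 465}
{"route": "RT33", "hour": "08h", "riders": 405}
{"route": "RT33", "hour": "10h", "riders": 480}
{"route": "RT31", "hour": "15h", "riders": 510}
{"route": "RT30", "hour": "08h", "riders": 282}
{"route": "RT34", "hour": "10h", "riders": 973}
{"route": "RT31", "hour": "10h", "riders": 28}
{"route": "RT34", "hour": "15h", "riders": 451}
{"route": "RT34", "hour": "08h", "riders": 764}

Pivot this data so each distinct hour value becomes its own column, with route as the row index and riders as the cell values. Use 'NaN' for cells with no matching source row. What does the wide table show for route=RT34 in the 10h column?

973

The long row with route=RT34, hour=10h has riders=973.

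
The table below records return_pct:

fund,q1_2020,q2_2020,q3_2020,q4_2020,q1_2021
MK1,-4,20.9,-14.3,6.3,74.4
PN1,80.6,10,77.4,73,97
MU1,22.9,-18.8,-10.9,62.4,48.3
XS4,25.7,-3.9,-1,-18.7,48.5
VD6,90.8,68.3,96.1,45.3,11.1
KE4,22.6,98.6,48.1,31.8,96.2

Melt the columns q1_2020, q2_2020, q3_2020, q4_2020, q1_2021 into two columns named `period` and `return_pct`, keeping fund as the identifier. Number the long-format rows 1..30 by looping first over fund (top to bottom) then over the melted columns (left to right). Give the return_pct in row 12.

-18.8

30 rows total (6 × 5). Row 12: index ⌊(12-1)/5⌋ = 2 into fund → MU1; (12-1) mod 5 = 1 into the melted columns → q2_2020.
So row 12 is (MU1, q2_2020, -18.8); return_pct = -18.8.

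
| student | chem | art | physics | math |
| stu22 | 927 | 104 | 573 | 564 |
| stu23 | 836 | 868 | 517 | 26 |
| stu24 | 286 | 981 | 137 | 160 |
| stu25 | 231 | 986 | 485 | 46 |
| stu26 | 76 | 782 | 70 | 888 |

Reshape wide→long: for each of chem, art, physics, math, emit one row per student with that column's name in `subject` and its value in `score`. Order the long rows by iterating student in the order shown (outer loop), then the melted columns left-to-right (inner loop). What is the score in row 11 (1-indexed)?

137

20 rows total (5 × 4). Row 11: index ⌊(11-1)/4⌋ = 2 into student → stu24; (11-1) mod 4 = 2 into the melted columns → physics.
So row 11 is (stu24, physics, 137); score = 137.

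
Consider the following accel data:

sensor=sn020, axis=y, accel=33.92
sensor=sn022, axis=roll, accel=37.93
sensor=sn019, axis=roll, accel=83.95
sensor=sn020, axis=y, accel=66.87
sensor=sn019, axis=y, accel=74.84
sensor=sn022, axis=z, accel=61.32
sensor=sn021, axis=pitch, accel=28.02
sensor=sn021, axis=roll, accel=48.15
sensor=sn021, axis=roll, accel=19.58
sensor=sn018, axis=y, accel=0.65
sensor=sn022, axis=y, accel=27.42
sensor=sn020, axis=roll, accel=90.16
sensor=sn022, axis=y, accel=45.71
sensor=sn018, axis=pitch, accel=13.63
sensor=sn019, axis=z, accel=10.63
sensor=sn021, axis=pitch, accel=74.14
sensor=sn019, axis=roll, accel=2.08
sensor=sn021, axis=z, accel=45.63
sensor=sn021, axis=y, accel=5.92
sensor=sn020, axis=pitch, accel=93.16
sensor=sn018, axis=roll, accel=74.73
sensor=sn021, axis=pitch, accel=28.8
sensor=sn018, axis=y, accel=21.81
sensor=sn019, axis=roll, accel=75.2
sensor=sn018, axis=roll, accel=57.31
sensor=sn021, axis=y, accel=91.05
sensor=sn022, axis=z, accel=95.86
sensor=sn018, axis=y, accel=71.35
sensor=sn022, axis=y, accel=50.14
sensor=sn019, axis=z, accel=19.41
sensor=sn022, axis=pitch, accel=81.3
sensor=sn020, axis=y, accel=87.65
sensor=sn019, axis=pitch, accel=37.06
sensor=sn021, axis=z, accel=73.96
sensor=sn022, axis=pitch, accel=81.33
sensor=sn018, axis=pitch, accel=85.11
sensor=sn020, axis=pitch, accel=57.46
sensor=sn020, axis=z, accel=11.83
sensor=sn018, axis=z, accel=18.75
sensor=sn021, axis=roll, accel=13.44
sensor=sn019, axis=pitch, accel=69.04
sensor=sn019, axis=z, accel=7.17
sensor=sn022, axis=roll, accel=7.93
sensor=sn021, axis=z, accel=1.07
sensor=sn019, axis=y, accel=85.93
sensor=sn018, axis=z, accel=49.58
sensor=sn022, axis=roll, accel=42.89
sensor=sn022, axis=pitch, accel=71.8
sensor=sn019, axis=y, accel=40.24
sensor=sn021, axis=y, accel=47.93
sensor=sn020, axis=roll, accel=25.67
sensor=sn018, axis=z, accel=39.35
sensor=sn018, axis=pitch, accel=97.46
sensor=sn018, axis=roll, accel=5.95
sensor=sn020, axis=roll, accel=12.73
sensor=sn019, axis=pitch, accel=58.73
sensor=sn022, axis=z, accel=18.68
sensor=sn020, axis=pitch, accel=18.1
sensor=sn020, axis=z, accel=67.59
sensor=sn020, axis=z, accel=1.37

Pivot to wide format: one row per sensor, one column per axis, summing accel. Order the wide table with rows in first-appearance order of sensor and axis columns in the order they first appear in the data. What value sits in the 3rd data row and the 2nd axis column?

161.23

With rows in first-appearance order of sensor, row 3 is sensor=sn019. axis columns in first-appearance order: y, roll, z, pitch; column 2 is roll.
Long rows with sensor=sn019, axis=roll: 83.95 + 2.08 + 75.2 = 161.23.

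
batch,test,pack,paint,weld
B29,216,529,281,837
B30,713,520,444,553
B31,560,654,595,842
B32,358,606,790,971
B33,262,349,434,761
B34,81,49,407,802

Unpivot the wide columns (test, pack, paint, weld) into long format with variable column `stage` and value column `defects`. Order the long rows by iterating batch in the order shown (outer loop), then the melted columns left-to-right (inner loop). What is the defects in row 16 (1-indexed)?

24 rows total (6 × 4). Row 16: index ⌊(16-1)/4⌋ = 3 into batch → B32; (16-1) mod 4 = 3 into the melted columns → weld.
So row 16 is (B32, weld, 971); defects = 971.

971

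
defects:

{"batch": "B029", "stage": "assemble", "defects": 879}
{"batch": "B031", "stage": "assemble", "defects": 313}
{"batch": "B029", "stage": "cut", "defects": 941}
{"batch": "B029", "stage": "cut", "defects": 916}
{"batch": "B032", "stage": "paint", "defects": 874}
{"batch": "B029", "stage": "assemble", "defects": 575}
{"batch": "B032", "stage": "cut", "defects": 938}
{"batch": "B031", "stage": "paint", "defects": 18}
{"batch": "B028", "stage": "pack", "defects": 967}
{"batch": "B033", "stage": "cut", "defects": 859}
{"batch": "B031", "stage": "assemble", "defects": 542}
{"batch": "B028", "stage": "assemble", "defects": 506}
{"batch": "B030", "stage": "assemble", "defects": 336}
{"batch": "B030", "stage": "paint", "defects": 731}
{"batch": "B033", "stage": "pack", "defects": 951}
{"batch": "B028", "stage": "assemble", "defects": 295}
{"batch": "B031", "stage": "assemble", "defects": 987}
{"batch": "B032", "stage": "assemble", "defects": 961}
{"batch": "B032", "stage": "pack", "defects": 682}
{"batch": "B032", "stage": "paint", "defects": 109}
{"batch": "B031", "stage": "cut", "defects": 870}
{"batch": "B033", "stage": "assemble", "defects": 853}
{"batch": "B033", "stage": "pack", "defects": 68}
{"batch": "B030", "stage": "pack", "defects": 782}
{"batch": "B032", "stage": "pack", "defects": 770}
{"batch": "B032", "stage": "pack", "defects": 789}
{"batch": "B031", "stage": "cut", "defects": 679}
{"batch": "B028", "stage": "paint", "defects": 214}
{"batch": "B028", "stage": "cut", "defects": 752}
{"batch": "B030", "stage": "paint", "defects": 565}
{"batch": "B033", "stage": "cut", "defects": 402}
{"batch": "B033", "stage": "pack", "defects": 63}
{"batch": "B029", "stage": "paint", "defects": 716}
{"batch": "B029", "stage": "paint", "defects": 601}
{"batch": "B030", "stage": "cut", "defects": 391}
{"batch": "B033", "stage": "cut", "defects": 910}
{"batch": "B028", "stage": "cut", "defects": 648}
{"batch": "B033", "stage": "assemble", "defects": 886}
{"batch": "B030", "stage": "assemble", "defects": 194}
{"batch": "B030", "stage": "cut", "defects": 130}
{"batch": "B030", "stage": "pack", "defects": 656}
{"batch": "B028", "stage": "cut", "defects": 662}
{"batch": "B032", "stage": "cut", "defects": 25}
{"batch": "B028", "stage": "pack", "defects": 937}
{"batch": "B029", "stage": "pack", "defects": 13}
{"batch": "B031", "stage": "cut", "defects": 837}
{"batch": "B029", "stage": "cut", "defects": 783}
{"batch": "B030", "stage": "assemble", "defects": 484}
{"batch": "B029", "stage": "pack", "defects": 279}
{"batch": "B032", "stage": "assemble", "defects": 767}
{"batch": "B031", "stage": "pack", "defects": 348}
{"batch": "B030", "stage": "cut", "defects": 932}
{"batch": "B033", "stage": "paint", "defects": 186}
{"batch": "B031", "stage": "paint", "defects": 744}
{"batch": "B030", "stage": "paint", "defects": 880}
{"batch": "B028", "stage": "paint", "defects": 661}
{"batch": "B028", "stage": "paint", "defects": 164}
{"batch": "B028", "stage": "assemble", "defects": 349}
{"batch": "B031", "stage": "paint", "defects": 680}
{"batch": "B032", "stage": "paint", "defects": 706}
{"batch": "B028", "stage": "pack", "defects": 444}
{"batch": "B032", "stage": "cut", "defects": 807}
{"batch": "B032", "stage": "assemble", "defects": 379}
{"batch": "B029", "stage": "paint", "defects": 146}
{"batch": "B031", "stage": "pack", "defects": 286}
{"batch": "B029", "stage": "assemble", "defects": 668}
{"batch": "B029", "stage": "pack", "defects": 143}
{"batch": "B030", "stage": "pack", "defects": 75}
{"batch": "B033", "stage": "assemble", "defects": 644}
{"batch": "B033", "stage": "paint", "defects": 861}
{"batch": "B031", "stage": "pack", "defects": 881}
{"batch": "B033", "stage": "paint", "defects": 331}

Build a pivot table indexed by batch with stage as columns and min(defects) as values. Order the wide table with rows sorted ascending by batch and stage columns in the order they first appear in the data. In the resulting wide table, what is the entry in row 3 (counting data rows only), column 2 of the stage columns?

With rows sorted ascending by batch, row 3 is batch=B030. stage columns in first-appearance order: assemble, cut, paint, pack; column 2 is cut.
Long rows with batch=B030, stage=cut: min(391, 130, 932) = 130.

130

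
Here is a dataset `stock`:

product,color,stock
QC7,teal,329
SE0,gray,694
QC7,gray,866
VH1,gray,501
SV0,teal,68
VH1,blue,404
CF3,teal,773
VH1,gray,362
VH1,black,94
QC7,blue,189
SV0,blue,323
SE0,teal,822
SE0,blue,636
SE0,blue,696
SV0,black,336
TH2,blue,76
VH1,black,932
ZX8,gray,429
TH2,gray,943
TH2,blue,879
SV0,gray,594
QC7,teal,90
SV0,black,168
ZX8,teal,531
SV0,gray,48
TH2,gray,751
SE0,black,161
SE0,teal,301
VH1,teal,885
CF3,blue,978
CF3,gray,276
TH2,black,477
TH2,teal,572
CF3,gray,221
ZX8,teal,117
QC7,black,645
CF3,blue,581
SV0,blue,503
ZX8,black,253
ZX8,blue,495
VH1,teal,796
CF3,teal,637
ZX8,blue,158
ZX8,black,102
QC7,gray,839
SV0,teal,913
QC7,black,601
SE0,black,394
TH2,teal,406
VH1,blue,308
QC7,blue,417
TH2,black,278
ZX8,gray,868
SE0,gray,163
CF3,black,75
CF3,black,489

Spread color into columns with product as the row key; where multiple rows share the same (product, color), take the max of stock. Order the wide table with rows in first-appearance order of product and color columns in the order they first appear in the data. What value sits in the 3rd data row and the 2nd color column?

With rows in first-appearance order of product, row 3 is product=VH1. color columns in first-appearance order: teal, gray, blue, black; column 2 is gray.
Long rows with product=VH1, color=gray: max(501, 362) = 501.

501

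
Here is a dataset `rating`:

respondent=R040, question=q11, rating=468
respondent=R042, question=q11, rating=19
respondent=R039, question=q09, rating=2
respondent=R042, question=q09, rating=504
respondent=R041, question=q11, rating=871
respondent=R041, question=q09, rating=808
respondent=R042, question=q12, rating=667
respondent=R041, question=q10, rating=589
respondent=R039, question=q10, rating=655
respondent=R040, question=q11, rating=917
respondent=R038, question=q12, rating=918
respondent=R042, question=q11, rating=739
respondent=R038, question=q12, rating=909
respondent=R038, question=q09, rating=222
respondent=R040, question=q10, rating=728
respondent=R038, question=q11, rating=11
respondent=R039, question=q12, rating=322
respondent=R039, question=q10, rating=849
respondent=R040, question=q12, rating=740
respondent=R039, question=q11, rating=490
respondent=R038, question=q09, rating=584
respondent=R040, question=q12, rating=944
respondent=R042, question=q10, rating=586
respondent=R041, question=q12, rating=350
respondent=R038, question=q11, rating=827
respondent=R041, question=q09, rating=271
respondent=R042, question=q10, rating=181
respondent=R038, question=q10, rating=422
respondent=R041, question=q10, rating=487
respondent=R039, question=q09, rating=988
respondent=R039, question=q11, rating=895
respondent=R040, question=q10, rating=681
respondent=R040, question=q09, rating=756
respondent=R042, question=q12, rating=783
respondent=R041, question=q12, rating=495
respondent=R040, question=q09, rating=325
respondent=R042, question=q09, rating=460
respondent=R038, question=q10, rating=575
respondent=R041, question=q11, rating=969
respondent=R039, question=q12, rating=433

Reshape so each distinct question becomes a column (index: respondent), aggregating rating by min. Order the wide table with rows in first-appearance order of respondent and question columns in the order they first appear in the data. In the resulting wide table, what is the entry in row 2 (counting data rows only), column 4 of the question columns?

181

With rows in first-appearance order of respondent, row 2 is respondent=R042. question columns in first-appearance order: q11, q09, q12, q10; column 4 is q10.
Long rows with respondent=R042, question=q10: min(586, 181) = 181.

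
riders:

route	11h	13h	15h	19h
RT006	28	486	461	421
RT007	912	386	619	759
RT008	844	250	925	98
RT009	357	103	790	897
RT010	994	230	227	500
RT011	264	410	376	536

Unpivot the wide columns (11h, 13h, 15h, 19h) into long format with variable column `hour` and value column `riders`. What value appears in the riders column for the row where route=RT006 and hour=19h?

Unpivoting turns each (route, wide-column) pair into one long row.
The wide cell at row RT006, column 19h holds 421, so the long row (RT006, 19h) has riders=421.

421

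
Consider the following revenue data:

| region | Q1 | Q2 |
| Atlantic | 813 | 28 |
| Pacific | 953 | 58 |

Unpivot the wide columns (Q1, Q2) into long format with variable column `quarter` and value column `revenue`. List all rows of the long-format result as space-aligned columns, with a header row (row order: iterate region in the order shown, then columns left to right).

Each (region, column) pair becomes one row: 2 × 2 = 4 rows.
For example, (Atlantic, Q1) → revenue=813.

region    quarter  revenue
Atlantic  Q1       813    
Atlantic  Q2       28     
Pacific   Q1       953    
Pacific   Q2       58     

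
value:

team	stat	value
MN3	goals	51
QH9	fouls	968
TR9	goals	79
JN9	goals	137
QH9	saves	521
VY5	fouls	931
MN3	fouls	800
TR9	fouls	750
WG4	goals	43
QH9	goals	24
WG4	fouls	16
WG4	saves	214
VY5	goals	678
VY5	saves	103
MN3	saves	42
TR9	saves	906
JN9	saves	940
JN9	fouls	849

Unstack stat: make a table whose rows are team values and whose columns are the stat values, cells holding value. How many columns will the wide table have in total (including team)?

1 column for team plus 3 distinct stat values → 4 columns.

4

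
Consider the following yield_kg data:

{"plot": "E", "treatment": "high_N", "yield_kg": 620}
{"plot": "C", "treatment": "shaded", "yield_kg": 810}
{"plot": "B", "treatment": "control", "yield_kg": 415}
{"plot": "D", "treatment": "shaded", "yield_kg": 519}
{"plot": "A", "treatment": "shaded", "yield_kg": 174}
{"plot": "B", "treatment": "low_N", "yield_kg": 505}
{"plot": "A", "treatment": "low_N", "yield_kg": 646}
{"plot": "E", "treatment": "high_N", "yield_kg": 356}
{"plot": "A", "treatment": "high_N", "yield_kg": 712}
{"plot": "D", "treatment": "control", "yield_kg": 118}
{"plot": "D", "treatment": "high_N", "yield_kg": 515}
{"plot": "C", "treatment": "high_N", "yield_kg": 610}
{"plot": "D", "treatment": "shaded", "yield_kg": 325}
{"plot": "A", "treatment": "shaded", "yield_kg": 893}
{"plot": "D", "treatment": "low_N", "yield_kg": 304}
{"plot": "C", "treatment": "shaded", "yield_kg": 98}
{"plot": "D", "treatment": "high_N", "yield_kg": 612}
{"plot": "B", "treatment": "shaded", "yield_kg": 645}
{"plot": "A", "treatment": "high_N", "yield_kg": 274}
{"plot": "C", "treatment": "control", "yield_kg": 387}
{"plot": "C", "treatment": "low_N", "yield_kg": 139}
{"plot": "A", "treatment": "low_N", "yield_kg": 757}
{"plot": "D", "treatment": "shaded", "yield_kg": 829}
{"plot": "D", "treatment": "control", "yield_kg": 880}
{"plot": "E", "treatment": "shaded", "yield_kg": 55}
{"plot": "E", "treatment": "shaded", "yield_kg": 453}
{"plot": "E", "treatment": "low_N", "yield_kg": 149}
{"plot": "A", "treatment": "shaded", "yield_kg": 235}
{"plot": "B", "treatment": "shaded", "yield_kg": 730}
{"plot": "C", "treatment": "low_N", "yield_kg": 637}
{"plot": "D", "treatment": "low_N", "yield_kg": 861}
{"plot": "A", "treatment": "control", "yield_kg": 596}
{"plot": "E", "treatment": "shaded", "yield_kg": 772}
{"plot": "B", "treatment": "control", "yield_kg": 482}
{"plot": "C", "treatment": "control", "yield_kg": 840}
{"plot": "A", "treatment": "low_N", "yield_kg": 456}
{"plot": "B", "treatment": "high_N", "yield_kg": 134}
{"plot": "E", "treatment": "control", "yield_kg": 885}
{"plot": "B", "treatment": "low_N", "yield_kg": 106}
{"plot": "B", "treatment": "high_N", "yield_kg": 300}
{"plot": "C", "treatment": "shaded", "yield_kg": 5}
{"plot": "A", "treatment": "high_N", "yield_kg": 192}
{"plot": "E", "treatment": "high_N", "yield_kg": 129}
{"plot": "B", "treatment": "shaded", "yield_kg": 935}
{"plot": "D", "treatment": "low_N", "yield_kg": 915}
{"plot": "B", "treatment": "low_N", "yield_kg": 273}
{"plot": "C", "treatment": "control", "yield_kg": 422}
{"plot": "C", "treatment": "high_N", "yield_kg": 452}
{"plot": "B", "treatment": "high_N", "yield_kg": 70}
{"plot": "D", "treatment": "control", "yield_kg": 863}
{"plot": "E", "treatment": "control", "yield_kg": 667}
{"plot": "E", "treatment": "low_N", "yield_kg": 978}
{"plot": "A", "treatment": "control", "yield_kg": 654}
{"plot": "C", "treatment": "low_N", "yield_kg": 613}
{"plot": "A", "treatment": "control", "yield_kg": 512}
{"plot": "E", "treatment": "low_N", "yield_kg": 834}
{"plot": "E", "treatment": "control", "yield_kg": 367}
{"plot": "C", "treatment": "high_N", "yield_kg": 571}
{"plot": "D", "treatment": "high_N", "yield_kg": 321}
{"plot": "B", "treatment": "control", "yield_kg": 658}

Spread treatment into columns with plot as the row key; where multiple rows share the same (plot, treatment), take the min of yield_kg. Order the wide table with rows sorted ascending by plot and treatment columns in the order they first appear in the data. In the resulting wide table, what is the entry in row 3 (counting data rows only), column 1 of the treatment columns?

With rows sorted ascending by plot, row 3 is plot=C. treatment columns in first-appearance order: high_N, shaded, control, low_N; column 1 is high_N.
Long rows with plot=C, treatment=high_N: min(610, 452, 571) = 452.

452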